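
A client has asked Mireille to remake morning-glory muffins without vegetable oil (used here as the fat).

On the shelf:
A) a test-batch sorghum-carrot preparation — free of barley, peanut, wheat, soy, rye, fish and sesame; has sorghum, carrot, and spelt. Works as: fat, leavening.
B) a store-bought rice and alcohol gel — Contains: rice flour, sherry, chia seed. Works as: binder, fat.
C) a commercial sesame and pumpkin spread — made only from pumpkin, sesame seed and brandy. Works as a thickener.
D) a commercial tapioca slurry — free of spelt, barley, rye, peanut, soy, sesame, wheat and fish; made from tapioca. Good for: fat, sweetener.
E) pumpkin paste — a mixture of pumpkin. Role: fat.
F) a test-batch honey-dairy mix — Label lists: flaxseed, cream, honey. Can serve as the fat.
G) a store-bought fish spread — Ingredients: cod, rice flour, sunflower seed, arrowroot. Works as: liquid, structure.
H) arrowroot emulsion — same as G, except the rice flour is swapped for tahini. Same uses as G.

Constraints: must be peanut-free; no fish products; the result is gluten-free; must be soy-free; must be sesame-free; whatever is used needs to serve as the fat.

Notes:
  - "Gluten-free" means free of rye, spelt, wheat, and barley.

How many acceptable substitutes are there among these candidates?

4

A: has spelt, so not gluten-free — no
B: no peanut, gluten-free — valid
C: not usable as a fat; has sesame seed, so not sesame-free — no
D: no fish, no peanut — OK
E: every rule checks out — valid
F: only cream, honey, and flaxseed; none excluded — keep
G: not usable as a fat; has cod, so not fish-free — no
H: not usable as a fat; has tahini, so not sesame-free (and 1 more) — out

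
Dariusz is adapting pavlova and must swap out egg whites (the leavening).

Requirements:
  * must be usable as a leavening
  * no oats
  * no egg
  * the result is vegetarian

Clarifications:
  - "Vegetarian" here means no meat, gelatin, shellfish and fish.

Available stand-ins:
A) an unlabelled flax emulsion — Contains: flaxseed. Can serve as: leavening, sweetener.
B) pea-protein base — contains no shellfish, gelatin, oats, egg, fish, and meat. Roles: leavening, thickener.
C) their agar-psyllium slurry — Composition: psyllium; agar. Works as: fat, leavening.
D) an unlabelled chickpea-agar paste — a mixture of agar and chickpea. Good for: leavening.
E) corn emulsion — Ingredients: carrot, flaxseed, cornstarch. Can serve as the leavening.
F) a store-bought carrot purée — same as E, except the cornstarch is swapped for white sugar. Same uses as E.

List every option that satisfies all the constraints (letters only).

A: all constraints satisfied — keep
B: all constraints satisfied — OK
C: vegetarian, no oats — keep
D: only chickpea and agar; none excluded — keep
E: works as a leavening, no egg, no oats — OK
F: only white sugar, flaxseed, and carrot; none excluded — OK

A, B, C, D, E, F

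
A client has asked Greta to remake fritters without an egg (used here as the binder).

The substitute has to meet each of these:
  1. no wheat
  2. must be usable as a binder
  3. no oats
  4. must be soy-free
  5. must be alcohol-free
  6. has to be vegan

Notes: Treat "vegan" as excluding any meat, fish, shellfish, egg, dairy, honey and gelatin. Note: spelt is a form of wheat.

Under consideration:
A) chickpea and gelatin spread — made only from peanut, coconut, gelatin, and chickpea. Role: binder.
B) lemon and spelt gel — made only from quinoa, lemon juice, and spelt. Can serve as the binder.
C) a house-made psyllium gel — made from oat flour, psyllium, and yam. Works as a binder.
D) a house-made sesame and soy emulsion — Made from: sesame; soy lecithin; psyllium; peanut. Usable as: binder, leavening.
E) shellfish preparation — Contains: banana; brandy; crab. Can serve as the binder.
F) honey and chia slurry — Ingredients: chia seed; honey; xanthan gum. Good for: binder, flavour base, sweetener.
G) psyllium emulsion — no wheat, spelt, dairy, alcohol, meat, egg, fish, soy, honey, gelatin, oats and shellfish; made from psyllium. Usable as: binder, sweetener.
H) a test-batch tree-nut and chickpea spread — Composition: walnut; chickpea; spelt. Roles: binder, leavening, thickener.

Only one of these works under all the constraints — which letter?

A: has gelatin, so not vegan — out
B: has spelt, so not wheat-free — out
C: has oat flour, so not oat-free — no
D: has soy lecithin, so not soy-free — no
E: has crab, so not vegan; has brandy, so not alcohol-free — out
F: has honey, so not vegan — reject
G: no alcohol, no oats — keep
H: has spelt, so not wheat-free — out

G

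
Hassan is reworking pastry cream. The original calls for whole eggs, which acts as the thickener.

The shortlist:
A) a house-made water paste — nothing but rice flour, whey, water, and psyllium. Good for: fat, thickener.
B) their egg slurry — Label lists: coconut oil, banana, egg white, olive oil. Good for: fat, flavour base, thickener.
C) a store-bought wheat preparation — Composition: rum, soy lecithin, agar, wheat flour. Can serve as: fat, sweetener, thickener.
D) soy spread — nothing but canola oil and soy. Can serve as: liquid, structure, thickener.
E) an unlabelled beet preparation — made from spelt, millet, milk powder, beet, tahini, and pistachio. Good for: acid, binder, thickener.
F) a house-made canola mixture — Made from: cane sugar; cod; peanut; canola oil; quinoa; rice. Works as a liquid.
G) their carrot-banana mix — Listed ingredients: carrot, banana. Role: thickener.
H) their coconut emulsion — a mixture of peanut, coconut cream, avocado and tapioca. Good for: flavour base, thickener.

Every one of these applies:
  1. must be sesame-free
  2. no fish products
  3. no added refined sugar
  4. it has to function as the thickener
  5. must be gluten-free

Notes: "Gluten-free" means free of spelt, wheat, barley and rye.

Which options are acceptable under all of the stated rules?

A, B, D, G, H

A: whey and rice flour etc. — none of it excluded — keep
B: coconut oil and egg white etc. — none of it excluded — OK
C: has wheat flour, so not gluten-free — reject
D: only soy and canola oil; none excluded — keep
E: has spelt, so not gluten-free; has tahini, so not sesame-free — out
F: not usable as a thickener; has cane sugar, so not no-added-sugar (and 1 more) — no
G: nothing on the exclusion list — OK
H: coconut cream and peanut etc. — none of it excluded — keep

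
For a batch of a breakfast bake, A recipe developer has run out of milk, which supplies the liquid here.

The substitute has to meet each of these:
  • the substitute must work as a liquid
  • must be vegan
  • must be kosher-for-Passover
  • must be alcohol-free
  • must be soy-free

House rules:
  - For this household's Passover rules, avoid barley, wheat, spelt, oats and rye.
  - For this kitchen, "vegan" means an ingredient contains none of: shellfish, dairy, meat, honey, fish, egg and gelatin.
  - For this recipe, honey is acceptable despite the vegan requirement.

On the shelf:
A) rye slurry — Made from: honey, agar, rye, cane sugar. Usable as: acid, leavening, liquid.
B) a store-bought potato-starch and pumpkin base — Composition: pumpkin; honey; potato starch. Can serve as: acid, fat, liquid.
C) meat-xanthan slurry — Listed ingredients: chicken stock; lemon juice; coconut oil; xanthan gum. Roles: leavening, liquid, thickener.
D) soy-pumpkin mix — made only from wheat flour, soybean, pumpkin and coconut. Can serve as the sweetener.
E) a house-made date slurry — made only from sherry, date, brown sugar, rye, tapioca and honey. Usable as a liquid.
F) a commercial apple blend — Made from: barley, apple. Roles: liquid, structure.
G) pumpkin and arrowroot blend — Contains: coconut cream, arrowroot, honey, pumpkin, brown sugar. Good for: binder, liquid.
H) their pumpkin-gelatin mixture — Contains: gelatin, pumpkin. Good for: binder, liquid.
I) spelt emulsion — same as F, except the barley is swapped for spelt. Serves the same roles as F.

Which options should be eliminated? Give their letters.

A: has rye, so not kosher-for-Passover — reject
B: honey is permitted under the vegan carve-out; nothing else excluded — OK
C: has chicken stock, so not vegan — out
D: not usable as a liquid; has wheat flour, so not kosher-for-Passover (and 1 more) — out
E: has rye, so not kosher-for-Passover; has sherry, so not alcohol-free — reject
F: has barley, so not kosher-for-Passover — no
G: honey is permitted under the vegan carve-out; nothing else excluded — OK
H: has gelatin, so not vegan — out
I: has spelt, so not kosher-for-Passover — reject

A, C, D, E, F, H, I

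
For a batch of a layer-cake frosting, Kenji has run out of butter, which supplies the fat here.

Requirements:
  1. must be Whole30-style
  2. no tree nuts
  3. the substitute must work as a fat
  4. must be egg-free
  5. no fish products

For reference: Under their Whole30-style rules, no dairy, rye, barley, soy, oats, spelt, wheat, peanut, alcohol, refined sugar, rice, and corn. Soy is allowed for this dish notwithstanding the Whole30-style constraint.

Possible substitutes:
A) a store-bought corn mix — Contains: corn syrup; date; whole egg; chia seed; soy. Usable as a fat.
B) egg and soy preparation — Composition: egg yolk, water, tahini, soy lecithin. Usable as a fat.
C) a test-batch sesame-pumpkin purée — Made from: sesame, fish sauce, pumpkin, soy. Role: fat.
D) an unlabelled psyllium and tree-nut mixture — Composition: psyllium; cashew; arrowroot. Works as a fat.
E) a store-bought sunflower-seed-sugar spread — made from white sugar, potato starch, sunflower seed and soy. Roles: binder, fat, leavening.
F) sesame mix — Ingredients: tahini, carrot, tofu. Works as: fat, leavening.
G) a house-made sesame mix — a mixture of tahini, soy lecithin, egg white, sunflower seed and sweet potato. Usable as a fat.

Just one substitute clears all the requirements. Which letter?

A: has corn syrup, so not Whole30-style; has whole egg, so not egg-free — out
B: has egg yolk, so not egg-free — no
C: has fish sauce, so not fish-free — out
D: has cashew, so not tree-nut-free — no
E: has white sugar, so not Whole30-style — reject
F: soy is permitted under the Whole30-style carve-out; nothing else excluded — valid
G: has egg white, so not egg-free — reject

F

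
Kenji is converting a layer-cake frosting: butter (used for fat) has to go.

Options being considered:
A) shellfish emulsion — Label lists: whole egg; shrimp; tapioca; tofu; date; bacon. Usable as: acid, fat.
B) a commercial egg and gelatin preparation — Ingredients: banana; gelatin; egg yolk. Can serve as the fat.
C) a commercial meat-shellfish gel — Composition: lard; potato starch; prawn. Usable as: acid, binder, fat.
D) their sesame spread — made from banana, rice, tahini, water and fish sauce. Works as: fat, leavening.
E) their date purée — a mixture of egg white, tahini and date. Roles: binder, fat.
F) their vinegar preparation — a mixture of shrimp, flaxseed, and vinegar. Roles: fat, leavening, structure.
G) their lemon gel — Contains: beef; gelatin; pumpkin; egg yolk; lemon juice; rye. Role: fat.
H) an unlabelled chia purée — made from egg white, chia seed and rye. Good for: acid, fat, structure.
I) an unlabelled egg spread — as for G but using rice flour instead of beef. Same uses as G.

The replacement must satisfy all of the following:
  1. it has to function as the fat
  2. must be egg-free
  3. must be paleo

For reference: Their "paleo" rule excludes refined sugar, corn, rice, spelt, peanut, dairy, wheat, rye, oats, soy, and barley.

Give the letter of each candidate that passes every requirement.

A: has tofu, so not paleo; has whole egg, so not egg-free — out
B: has egg yolk, so not egg-free — reject
C: works as a fat, paleo, no egg — keep
D: has rice, so not paleo — reject
E: has egg white, so not egg-free — no
F: works as a fat, no egg, paleo — valid
G: has rye, so not paleo; has egg yolk, so not egg-free — out
H: has rye, so not paleo; has egg white, so not egg-free — reject
I: has rice flour, so not paleo; has egg yolk, so not egg-free — out

C, F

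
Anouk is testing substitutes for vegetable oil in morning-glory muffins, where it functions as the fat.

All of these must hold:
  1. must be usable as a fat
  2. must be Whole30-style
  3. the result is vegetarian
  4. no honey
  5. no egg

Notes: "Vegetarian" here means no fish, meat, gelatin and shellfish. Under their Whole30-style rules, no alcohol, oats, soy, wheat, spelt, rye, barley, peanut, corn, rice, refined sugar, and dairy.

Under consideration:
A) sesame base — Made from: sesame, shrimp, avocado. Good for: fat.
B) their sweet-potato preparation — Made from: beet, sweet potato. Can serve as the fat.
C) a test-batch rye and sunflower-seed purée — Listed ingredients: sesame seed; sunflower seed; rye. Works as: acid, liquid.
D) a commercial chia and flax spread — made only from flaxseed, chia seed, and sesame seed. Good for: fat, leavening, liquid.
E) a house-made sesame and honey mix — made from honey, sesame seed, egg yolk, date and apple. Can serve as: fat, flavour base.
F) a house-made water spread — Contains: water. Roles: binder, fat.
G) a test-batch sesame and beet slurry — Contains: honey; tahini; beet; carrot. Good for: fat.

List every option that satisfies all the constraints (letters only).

A: has shrimp, so not vegetarian — no
B: works as a fat, vegetarian, no honey — OK
C: not usable as a fat; has rye, so not Whole30-style — out
D: nothing on the exclusion list — keep
E: has egg yolk, so not egg-free; has honey, so not honey-free — out
F: works as a fat, Whole30-style, no honey — OK
G: has honey, so not honey-free — reject

B, D, F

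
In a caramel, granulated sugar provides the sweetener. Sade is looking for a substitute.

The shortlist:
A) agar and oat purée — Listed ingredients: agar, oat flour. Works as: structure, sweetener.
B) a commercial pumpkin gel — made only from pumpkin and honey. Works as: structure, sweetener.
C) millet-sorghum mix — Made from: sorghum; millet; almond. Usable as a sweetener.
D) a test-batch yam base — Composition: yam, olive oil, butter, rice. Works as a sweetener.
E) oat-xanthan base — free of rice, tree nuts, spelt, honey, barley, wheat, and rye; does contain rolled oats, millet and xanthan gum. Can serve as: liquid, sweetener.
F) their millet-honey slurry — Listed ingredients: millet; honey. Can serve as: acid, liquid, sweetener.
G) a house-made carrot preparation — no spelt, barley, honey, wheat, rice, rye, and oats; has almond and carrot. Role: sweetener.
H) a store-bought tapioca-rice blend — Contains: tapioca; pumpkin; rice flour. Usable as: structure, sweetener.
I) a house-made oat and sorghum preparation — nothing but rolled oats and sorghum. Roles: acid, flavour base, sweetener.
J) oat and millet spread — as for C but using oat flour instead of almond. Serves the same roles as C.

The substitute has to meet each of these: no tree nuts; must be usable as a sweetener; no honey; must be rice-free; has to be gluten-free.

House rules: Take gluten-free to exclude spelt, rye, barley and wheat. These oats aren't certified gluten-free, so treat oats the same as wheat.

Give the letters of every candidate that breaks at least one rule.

A: has oat flour, so not gluten-free — out
B: has honey, so not honey-free — no
C: has almond, so not tree-nut-free — reject
D: has rice, so not rice-free — reject
E: has rolled oats, so not gluten-free — out
F: has honey, so not honey-free — reject
G: has almond, so not tree-nut-free — out
H: has rice flour, so not rice-free — reject
I: has rolled oats, so not gluten-free — no
J: has oat flour, so not gluten-free — reject

A, B, C, D, E, F, G, H, I, J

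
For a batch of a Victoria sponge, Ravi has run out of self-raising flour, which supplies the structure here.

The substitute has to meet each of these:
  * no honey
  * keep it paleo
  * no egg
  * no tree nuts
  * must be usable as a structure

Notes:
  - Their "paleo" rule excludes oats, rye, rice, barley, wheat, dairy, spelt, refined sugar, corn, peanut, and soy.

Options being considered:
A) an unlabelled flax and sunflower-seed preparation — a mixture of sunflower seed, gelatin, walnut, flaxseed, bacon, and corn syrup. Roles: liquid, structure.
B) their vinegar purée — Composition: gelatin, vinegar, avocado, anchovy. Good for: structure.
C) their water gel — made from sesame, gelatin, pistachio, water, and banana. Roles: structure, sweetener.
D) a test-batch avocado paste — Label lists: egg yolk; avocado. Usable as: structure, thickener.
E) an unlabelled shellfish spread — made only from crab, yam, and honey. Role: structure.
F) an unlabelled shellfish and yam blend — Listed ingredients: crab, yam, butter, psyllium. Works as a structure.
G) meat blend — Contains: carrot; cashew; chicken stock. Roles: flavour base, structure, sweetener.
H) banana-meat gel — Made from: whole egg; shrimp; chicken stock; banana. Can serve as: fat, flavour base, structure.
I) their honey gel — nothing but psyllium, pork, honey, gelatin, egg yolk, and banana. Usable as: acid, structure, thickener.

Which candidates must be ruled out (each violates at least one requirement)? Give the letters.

A, C, D, E, F, G, H, I

A: has corn syrup, so not paleo; has walnut, so not tree-nut-free — reject
B: works as a structure, no tree nuts, no honey — valid
C: has pistachio, so not tree-nut-free — out
D: has egg yolk, so not egg-free — no
E: has honey, so not honey-free — reject
F: has butter, so not paleo — no
G: has cashew, so not tree-nut-free — out
H: has whole egg, so not egg-free — no
I: has egg yolk, so not egg-free; has honey, so not honey-free — out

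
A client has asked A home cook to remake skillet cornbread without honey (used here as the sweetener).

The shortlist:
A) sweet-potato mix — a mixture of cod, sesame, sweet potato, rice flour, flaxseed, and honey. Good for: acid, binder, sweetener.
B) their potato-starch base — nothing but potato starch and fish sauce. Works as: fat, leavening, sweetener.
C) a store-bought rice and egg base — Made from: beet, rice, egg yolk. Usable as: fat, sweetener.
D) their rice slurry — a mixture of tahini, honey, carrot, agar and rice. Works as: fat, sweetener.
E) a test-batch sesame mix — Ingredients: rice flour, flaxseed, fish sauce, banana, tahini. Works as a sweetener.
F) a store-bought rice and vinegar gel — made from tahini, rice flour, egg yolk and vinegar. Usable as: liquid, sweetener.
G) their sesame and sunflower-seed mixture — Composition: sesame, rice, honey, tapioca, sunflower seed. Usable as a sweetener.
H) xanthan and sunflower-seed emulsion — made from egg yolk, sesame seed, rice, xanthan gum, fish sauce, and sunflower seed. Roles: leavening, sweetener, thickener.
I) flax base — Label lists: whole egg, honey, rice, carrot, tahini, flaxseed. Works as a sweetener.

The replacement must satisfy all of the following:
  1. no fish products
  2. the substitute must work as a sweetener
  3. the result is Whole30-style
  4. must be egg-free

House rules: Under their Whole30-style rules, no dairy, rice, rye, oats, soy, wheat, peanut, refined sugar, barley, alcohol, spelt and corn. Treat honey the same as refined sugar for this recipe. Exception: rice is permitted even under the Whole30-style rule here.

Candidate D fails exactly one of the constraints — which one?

Whole30-style

usable as a sweetener: satisfied
Whole30-style: has honey — fails
fish-free: satisfied
egg-free: satisfied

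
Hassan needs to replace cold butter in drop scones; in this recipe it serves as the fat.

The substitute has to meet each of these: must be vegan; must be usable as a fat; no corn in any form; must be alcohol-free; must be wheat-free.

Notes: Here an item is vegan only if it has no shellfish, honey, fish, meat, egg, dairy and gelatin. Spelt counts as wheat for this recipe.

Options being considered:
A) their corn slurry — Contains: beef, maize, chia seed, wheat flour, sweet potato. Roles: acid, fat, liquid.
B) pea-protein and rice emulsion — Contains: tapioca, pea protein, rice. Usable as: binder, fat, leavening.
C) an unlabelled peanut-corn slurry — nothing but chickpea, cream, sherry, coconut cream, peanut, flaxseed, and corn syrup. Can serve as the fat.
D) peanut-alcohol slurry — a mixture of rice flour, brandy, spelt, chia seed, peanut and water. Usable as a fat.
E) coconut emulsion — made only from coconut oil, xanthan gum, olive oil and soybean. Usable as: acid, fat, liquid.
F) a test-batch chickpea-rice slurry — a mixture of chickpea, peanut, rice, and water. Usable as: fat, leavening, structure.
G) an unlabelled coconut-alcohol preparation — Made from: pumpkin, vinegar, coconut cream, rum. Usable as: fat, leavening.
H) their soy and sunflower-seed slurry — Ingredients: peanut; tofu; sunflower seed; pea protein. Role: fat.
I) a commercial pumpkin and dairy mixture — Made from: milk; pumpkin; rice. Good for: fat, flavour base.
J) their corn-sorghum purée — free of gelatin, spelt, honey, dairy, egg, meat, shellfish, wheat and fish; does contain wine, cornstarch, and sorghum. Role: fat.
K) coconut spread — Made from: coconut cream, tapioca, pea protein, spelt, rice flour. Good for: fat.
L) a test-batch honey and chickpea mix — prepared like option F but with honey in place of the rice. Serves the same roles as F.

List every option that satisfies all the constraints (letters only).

A: has beef, so not vegan; has maize, so not corn-free (and 1 more) — no
B: all constraints satisfied — keep
C: has cream, so not vegan; has corn syrup, so not corn-free (and 1 more) — out
D: has spelt, so not wheat-free; has brandy, so not alcohol-free — reject
E: works as a fat, no corn, vegan — OK
F: every rule checks out — valid
G: has rum, so not alcohol-free — no
H: vegan, wheat-free — keep
I: has milk, so not vegan — no
J: has cornstarch, so not corn-free; has wine, so not alcohol-free — no
K: has spelt, so not wheat-free — reject
L: has honey, so not vegan — out

B, E, F, H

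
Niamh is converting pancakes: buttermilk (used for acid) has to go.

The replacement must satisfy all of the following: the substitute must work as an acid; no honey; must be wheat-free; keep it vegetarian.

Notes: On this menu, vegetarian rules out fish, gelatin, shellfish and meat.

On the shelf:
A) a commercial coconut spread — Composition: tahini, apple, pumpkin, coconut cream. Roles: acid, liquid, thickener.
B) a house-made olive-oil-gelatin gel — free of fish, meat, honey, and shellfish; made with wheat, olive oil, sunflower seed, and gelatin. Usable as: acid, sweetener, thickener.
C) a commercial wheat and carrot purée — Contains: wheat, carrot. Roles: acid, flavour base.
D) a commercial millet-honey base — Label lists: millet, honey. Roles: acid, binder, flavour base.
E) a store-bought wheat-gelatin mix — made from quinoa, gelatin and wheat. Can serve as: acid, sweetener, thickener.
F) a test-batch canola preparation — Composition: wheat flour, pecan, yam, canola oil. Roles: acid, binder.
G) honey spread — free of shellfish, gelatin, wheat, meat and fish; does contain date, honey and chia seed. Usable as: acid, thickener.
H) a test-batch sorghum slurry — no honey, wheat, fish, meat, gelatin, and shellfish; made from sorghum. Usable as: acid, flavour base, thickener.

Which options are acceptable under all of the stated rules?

A: every rule checks out — OK
B: has gelatin, so not vegetarian; has wheat, so not wheat-free — out
C: has wheat, so not wheat-free — reject
D: has honey, so not honey-free — out
E: has gelatin, so not vegetarian; has wheat, so not wheat-free — out
F: has wheat flour, so not wheat-free — reject
G: has honey, so not honey-free — no
H: no wheat, vegetarian — keep

A, H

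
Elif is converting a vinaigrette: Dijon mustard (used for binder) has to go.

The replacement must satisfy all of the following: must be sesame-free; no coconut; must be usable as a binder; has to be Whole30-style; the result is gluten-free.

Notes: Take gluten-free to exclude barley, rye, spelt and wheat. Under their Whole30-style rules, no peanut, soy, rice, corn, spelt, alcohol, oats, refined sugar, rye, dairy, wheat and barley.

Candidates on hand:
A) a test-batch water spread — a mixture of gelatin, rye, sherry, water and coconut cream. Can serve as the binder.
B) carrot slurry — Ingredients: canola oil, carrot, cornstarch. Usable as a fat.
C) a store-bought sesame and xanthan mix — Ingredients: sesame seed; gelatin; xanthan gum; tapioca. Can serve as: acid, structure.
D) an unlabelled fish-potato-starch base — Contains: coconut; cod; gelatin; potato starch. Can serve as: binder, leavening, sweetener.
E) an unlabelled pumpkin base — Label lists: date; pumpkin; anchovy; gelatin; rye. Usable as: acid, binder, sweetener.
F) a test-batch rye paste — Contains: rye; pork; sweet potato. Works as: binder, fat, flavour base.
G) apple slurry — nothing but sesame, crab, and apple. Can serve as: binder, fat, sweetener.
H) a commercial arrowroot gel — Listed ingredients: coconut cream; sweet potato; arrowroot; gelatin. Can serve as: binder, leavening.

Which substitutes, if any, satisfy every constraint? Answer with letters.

A: has rye, so not gluten-free; has sherry, so not Whole30-style (and 1 more) — no
B: not usable as a binder; has cornstarch, so not Whole30-style — reject
C: not usable as a binder; has sesame seed, so not sesame-free — reject
D: has coconut, so not coconut-free — reject
E: has rye, so not gluten-free; has rye, so not Whole30-style — no
F: has rye, so not gluten-free; has rye, so not Whole30-style — out
G: has sesame, so not sesame-free — no
H: has coconut cream, so not coconut-free — no

none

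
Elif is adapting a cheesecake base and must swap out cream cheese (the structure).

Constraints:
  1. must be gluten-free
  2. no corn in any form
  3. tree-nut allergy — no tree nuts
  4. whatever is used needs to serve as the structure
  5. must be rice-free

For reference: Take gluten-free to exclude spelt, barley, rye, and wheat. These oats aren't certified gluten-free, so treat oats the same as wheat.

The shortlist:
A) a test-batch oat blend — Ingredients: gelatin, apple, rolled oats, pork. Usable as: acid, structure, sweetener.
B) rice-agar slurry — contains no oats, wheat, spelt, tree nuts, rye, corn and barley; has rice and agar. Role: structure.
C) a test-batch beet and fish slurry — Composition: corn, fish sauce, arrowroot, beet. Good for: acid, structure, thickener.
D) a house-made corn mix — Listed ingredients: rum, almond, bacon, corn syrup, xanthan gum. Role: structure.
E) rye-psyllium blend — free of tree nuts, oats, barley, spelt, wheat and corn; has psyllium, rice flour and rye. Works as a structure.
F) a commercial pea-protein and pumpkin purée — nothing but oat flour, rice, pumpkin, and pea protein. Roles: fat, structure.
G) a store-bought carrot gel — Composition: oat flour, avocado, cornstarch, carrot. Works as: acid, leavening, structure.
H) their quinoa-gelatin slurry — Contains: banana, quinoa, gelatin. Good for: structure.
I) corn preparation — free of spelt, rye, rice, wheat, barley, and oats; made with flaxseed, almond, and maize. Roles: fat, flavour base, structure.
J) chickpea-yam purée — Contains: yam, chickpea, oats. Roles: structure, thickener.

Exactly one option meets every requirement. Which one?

H

A: has rolled oats, so not gluten-free — reject
B: has rice, so not rice-free — no
C: has corn, so not corn-free — no
D: has corn syrup, so not corn-free; has almond, so not tree-nut-free — no
E: has rye, so not gluten-free; has rice flour, so not rice-free — reject
F: has oat flour, so not gluten-free; has rice, so not rice-free — out
G: has oat flour, so not gluten-free; has cornstarch, so not corn-free — no
H: nothing on the exclusion list — valid
I: has maize, so not corn-free; has almond, so not tree-nut-free — no
J: has oats, so not gluten-free — reject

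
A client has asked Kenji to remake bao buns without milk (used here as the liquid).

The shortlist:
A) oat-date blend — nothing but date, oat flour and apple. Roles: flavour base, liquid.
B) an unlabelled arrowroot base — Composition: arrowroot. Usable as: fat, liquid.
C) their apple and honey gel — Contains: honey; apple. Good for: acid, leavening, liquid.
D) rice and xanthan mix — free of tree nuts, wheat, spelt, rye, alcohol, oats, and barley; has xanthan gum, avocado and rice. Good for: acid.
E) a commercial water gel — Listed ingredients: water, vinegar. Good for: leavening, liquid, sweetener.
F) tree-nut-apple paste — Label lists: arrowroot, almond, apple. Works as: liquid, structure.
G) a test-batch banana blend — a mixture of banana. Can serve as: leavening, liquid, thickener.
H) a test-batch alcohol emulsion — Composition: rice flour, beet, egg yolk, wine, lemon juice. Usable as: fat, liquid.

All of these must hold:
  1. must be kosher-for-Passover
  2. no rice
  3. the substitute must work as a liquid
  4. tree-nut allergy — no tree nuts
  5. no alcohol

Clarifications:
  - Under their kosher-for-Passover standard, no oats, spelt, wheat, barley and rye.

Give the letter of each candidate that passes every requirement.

A: has oat flour, so not kosher-for-Passover — no
B: only arrowroot; none excluded — keep
C: nothing on the exclusion list — keep
D: not usable as a liquid; has rice, so not rice-free — out
E: all constraints satisfied — keep
F: has almond, so not tree-nut-free — no
G: no tree nuts, kosher-for-Passover — keep
H: has rice flour, so not rice-free; has wine, so not alcohol-free — out

B, C, E, G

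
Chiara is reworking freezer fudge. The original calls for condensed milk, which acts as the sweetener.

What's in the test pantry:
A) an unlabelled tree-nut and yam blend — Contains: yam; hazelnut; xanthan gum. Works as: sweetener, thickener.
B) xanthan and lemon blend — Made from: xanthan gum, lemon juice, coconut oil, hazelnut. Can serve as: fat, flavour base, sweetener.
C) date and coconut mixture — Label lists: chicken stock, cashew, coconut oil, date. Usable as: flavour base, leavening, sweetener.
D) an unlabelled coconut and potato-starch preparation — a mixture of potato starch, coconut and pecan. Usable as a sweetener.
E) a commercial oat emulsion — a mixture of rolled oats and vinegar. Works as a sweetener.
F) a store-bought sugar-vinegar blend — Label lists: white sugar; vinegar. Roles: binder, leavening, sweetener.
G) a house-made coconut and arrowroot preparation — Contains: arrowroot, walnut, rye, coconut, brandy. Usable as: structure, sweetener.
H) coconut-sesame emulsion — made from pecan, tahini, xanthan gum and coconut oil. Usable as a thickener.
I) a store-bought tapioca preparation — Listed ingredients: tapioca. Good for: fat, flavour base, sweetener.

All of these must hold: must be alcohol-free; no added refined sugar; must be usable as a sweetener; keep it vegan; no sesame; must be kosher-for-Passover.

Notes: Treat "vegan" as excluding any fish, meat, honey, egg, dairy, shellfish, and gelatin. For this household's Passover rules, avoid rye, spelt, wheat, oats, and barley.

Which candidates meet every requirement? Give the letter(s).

A: only hazelnut, yam, and xanthan gum; none excluded — valid
B: vegan, no alcohol — OK
C: has chicken stock, so not vegan — no
D: all constraints satisfied — keep
E: has rolled oats, so not kosher-for-Passover — reject
F: has white sugar, so not no-added-sugar — reject
G: has rye, so not kosher-for-Passover; has brandy, so not alcohol-free — reject
H: not usable as a sweetener; has tahini, so not sesame-free — no
I: only tapioca; none excluded — OK

A, B, D, I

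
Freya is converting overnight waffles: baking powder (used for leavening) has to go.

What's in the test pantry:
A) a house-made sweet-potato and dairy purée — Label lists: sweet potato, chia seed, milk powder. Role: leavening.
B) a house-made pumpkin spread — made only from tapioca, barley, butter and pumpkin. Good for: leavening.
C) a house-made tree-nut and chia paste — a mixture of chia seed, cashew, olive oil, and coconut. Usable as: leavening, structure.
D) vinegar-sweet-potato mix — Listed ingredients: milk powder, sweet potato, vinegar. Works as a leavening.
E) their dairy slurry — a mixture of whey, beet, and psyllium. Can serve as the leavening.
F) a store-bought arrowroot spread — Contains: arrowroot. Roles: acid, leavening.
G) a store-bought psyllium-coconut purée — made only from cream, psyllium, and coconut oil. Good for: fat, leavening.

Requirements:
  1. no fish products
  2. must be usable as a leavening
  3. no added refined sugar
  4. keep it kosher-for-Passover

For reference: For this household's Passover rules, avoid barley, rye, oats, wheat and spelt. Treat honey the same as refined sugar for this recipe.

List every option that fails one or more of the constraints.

B

A: only milk powder, sweet potato and chia seed; none excluded — keep
B: has barley, so not kosher-for-Passover — no
C: coconut and cashew etc. — none of it excluded — OK
D: nothing on the exclusion list — valid
E: nothing on the exclusion list — valid
F: no fish, kosher-for-Passover — valid
G: every rule checks out — valid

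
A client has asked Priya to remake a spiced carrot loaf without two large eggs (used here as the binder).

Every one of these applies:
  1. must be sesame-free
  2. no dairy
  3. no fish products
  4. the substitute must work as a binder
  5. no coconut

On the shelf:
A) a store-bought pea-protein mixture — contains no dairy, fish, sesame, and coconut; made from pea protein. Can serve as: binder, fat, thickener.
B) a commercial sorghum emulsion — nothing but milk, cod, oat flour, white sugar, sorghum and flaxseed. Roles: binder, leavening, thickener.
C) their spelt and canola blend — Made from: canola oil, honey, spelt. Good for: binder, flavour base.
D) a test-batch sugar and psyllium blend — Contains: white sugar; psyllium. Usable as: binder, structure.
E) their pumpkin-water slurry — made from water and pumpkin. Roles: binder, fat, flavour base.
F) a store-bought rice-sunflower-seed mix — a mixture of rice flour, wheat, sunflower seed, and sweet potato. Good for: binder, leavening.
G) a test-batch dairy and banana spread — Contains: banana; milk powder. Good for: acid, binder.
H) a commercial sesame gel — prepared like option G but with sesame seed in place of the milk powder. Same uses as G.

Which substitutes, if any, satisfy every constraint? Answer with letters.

A: all constraints satisfied — OK
B: has cod, so not fish-free; has milk, so not dairy-free — no
C: only honey, spelt, and canola oil; none excluded — valid
D: only white sugar and psyllium; none excluded — keep
E: works as a binder, no coconut, no dairy — keep
F: works as a binder, no sesame, no coconut — keep
G: has milk powder, so not dairy-free — reject
H: has sesame seed, so not sesame-free — no

A, C, D, E, F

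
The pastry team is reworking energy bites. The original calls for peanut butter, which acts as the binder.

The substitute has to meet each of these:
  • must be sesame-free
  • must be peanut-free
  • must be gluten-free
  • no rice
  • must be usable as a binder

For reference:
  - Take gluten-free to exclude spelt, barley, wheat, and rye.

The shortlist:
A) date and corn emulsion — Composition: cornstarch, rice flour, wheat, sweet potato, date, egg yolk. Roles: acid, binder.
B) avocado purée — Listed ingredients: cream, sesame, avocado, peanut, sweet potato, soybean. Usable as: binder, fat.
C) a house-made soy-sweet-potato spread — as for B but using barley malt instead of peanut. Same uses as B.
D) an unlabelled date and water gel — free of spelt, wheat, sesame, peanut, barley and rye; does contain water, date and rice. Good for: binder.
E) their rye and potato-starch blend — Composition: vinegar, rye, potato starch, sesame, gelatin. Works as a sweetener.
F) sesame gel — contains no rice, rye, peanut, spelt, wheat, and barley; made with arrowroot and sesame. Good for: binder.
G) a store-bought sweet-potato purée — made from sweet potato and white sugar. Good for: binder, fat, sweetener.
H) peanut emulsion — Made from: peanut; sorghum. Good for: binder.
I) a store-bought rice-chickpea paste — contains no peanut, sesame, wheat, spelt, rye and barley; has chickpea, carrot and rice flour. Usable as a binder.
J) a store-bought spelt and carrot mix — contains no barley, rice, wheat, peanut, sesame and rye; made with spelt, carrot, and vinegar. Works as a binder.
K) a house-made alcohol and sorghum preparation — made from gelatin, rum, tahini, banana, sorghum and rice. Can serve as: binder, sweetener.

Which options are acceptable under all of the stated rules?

G

A: has wheat, so not gluten-free; has rice flour, so not rice-free — out
B: has sesame, so not sesame-free; has peanut, so not peanut-free — out
C: has barley malt, so not gluten-free; has sesame, so not sesame-free — reject
D: has rice, so not rice-free — out
E: not usable as a binder; has rye, so not gluten-free (and 1 more) — no
F: has sesame, so not sesame-free — no
G: works as a binder, no sesame, no peanut — valid
H: has peanut, so not peanut-free — no
I: has rice flour, so not rice-free — no
J: has spelt, so not gluten-free — out
K: has tahini, so not sesame-free; has rice, so not rice-free — out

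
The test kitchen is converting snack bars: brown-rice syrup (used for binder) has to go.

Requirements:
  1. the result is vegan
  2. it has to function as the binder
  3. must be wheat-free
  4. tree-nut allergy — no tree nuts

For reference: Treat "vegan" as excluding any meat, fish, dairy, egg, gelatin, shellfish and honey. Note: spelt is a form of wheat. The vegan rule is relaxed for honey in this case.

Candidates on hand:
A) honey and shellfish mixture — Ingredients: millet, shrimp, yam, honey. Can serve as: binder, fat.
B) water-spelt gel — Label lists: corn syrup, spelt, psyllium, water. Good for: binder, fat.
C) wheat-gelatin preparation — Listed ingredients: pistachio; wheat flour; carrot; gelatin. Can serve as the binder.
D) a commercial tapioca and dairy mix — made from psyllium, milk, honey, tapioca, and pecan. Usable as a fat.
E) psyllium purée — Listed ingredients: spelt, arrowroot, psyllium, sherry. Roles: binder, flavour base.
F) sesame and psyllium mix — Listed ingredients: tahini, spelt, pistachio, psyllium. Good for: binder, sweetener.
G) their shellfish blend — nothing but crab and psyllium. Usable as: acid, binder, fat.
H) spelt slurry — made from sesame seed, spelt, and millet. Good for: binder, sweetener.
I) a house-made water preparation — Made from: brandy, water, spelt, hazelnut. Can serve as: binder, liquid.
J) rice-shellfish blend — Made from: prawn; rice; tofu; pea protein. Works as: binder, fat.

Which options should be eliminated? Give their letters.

A: has shrimp, so not vegan — out
B: has spelt, so not wheat-free — no
C: has gelatin, so not vegan; has wheat flour, so not wheat-free (and 1 more) — reject
D: not usable as a binder; has milk, so not vegan (and 1 more) — out
E: has spelt, so not wheat-free — no
F: has spelt, so not wheat-free; has pistachio, so not tree-nut-free — no
G: has crab, so not vegan — reject
H: has spelt, so not wheat-free — no
I: has spelt, so not wheat-free; has hazelnut, so not tree-nut-free — out
J: has prawn, so not vegan — out

A, B, C, D, E, F, G, H, I, J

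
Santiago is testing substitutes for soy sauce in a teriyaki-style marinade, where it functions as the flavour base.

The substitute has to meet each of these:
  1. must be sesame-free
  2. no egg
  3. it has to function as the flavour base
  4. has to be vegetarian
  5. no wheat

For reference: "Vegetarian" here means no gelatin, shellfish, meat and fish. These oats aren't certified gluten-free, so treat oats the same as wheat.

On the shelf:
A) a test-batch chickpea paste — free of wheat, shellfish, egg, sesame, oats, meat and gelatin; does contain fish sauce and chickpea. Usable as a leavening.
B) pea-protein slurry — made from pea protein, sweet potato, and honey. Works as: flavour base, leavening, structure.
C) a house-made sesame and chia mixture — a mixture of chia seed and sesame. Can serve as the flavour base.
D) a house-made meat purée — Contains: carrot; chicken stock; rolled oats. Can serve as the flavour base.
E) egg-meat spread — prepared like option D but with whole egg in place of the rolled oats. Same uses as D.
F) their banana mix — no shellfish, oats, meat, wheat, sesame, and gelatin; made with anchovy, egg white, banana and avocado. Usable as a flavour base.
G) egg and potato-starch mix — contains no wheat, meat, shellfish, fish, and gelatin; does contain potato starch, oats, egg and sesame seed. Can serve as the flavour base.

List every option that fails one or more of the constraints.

A: not usable as a flavour base; has fish sauce, so not vegetarian — no
B: only honey, sweet potato and pea protein; none excluded — valid
C: has sesame, so not sesame-free — out
D: has chicken stock, so not vegetarian; has rolled oats, so not wheat-free — no
E: has chicken stock, so not vegetarian; has whole egg, so not egg-free — no
F: has anchovy, so not vegetarian; has egg white, so not egg-free — reject
G: has sesame seed, so not sesame-free; has oats, so not wheat-free (and 1 more) — reject

A, C, D, E, F, G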